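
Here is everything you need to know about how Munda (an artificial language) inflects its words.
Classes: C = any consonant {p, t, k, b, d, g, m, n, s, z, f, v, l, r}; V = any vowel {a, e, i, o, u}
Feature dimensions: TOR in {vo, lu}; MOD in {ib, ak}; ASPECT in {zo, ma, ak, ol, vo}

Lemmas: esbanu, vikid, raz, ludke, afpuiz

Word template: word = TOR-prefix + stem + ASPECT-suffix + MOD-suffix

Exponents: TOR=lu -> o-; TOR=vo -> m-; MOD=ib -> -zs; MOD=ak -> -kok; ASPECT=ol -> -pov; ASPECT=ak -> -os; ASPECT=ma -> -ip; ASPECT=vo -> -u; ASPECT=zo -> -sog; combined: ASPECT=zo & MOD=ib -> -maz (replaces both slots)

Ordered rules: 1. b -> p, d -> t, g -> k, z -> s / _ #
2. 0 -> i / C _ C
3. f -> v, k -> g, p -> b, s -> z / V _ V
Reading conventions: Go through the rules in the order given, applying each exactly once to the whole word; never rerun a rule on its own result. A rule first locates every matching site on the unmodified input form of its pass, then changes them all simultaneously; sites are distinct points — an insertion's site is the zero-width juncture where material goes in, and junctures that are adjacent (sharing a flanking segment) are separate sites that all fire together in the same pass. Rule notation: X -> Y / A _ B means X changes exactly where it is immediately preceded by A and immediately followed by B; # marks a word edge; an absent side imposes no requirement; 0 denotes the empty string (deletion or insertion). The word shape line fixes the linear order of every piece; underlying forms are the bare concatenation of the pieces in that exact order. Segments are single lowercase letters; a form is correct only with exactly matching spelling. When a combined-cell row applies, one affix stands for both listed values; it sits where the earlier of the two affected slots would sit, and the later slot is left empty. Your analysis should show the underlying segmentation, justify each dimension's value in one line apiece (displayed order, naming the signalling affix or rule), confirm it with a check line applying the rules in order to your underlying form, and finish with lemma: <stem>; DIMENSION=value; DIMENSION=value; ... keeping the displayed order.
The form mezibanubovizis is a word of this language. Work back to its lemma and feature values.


underlying: m-esbanu-pov-zs
TOR=vo - signalled by the affix m-
MOD=ib - signalled by the affix -zs
ASPECT=ol - signalled by the affix -pov
check: mesbanupovzs -> mesbanupovzs -> mesibanupovizis -> mezibanubovizis
lemma: esbanu; TOR=vo; MOD=ib; ASPECT=ol


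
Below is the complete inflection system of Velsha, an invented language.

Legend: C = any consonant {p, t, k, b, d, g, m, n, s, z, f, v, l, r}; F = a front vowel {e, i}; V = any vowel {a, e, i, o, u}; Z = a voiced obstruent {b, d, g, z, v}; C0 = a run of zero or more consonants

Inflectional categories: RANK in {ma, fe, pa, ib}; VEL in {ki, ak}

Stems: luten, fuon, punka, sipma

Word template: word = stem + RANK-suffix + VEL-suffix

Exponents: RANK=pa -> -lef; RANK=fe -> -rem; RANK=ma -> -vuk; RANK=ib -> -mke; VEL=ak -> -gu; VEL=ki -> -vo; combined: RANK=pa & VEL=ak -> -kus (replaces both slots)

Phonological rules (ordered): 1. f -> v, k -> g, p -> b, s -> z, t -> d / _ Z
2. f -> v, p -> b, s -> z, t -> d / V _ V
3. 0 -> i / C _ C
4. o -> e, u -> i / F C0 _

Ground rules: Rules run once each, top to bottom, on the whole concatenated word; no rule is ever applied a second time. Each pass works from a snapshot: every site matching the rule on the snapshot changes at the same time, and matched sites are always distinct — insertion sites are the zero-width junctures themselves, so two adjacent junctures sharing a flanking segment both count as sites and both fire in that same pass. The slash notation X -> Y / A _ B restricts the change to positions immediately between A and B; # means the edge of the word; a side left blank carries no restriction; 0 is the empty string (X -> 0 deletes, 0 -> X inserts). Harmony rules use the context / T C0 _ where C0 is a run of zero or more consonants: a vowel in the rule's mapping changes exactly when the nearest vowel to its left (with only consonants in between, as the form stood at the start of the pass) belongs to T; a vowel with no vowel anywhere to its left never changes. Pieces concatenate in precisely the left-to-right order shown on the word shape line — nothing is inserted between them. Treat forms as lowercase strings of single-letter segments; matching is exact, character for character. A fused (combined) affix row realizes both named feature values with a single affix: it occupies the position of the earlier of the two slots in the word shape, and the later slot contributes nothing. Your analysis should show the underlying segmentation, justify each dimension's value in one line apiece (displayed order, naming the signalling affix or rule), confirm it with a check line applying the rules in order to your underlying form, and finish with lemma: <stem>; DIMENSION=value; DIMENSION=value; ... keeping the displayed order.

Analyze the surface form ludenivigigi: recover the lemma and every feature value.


underlying: luten-vuk-gu
RANK=ma - signalled by the affix -vuk
VEL=ak - signalled by the affix -gu
check: lutenvukgu -> lutenvuggu -> ludenvuggu -> ludenivugigu -> ludenivigigi
lemma: luten; RANK=ma; VEL=ak


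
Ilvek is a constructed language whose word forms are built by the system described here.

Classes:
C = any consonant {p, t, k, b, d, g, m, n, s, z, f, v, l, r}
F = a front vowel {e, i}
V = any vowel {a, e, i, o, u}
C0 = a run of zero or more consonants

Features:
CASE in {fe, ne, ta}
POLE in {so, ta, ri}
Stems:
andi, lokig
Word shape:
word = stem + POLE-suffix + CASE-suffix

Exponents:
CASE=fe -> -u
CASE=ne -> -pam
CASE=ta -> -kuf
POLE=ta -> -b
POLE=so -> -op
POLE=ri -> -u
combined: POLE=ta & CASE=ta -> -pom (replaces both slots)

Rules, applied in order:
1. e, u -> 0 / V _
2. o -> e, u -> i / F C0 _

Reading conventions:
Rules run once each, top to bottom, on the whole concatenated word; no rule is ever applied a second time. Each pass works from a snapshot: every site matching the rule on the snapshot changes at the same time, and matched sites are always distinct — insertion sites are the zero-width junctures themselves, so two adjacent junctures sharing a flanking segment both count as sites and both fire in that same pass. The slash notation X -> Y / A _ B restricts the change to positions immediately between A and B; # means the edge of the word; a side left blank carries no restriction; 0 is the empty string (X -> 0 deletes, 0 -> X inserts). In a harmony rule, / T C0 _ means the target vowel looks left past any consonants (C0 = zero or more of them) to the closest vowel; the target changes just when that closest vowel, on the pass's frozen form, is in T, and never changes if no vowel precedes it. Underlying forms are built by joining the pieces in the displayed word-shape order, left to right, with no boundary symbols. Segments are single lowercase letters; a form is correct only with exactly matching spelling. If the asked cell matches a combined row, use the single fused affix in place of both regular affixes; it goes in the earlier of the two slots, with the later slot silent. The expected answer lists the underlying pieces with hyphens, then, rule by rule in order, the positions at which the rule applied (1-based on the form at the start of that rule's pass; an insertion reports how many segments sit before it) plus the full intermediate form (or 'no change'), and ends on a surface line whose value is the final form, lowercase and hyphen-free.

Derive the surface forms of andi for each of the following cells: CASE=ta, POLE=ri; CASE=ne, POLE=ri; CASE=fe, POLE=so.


cell CASE=ta, POLE=ri:
underlying: andi-u-kuf
1. e, u -> 0 / V _: fires at position(s) 5: andikuf
2. o -> e, u -> i / F C0 _: fires at position(s) 6: andikif
surface: andikif

cell CASE=ne, POLE=ri:
underlying: andi-u-pam
1. e, u -> 0 / V _: fires at position(s) 5: andipam
2. o -> e, u -> i / F C0 _: no change
surface: andipam

cell CASE=fe, POLE=so:
underlying: andi-op-u
1. e, u -> 0 / V _: no change
2. o -> e, u -> i / F C0 _: fires at position(s) 5: andiepu
surface: andiepu


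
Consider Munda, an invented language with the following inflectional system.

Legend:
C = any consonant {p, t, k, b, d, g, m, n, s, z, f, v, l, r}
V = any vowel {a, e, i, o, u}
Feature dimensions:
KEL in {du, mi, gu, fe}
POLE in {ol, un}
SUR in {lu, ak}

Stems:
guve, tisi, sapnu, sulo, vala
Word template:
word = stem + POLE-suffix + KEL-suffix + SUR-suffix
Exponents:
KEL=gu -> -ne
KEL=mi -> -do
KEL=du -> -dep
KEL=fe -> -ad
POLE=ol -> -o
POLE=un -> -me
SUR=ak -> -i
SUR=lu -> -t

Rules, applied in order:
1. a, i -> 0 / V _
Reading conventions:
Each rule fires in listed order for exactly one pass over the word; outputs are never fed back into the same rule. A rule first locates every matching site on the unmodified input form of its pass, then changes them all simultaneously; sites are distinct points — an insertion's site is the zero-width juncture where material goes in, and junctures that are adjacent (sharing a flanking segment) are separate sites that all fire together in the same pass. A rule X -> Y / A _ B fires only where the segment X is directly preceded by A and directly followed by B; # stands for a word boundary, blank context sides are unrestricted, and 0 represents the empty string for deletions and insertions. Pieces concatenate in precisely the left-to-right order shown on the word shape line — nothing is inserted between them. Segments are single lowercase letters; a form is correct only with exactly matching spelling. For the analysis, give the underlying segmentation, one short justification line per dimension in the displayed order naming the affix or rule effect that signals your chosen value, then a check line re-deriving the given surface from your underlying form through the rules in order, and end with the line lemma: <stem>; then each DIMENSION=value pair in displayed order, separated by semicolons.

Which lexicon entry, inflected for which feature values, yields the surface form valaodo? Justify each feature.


underlying: vala-o-do-i
KEL=mi - signalled by the affix -do
POLE=ol - signalled by the affix -o
SUR=ak - signalled by the affix -i
check: valaodoi -> valaodo
lemma: vala; KEL=mi; POLE=ol; SUR=ak


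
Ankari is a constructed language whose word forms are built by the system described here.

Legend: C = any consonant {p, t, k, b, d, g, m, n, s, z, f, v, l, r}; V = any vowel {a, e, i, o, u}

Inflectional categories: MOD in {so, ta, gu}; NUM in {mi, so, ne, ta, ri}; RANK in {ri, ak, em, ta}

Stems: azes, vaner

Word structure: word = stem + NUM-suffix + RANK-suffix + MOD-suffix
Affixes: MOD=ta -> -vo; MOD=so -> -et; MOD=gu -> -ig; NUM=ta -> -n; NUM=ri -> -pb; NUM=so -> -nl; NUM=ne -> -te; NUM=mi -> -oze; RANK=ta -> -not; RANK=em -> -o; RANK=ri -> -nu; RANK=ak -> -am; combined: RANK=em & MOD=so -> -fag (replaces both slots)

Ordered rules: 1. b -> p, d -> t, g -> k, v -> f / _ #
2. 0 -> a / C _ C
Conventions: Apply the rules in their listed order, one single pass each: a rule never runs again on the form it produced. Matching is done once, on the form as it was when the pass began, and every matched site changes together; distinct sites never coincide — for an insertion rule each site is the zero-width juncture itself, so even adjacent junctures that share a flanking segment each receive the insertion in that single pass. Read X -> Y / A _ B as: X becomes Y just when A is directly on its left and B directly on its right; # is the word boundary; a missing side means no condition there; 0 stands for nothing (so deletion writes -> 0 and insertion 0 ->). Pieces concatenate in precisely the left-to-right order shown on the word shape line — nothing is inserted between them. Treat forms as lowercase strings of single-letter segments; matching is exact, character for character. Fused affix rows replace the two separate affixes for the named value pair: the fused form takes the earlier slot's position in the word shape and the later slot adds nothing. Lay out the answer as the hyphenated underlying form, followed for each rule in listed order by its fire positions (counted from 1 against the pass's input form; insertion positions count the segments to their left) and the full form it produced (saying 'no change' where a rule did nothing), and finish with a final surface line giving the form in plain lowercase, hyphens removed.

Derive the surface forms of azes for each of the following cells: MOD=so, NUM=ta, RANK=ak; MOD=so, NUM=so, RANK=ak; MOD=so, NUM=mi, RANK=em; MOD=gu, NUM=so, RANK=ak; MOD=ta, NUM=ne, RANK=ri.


cell MOD=so, NUM=ta, RANK=ak:
underlying: azes-n-am-et
1. b -> p, d -> t, g -> k, v -> f / _ #: no change
2. 0 -> a / C _ C: inserts after position(s) 4: azesanamet
surface: azesanamet

cell MOD=so, NUM=so, RANK=ak:
underlying: azes-nl-am-et
1. b -> p, d -> t, g -> k, v -> f / _ #: no change
2. 0 -> a / C _ C: inserts after position(s) 4, 5: azesanalamet
surface: azesanalamet

cell MOD=so, NUM=mi, RANK=em:
underlying: azes-oze-fag
1. b -> p, d -> t, g -> k, v -> f / _ #: fires at position(s) 10: azesozefak
2. 0 -> a / C _ C: no change
surface: azesozefak

cell MOD=gu, NUM=so, RANK=ak:
underlying: azes-nl-am-ig
1. b -> p, d -> t, g -> k, v -> f / _ #: fires at position(s) 10: azesnlamik
2. 0 -> a / C _ C: inserts after position(s) 4, 5: azesanalamik
surface: azesanalamik

cell MOD=ta, NUM=ne, RANK=ri:
underlying: azes-te-nu-vo
1. b -> p, d -> t, g -> k, v -> f / _ #: no change
2. 0 -> a / C _ C: inserts after position(s) 4: azesatenuvo
surface: azesatenuvo


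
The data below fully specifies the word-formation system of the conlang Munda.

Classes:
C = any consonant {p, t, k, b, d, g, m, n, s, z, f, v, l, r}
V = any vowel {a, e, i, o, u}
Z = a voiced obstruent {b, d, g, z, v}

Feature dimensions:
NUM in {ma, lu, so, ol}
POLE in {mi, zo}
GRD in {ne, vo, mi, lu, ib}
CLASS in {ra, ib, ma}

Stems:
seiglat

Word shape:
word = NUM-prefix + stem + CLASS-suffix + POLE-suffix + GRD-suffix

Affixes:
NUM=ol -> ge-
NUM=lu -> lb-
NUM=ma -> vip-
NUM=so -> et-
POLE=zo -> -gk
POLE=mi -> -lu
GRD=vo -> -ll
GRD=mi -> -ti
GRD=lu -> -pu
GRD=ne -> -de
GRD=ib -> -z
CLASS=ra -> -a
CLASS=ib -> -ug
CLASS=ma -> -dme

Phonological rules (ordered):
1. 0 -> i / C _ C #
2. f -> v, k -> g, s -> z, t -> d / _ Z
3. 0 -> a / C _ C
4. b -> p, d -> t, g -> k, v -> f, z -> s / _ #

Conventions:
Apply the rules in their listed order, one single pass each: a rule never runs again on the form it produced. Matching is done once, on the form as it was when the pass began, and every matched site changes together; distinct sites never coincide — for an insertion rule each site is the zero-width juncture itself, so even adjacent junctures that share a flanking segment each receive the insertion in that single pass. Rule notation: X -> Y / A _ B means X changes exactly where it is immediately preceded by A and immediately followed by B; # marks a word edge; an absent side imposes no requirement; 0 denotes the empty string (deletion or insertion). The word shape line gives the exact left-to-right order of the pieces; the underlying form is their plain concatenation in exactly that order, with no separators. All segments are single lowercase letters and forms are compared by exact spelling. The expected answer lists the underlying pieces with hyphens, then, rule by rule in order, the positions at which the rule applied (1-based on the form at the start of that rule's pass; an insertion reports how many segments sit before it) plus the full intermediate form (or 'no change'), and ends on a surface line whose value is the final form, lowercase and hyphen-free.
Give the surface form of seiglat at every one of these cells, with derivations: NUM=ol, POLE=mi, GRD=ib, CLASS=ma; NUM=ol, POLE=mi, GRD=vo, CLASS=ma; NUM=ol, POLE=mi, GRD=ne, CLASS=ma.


cell NUM=ol, POLE=mi, GRD=ib, CLASS=ma:
underlying: ge-seiglat-dme-lu-z
1. 0 -> i / C _ C #: no change
2. f -> v, k -> g, s -> z, t -> d / _ Z: fires at position(s) 9: geseigladdmeluz
3. 0 -> a / C _ C: inserts after position(s) 6, 9, 10: geseigaladadameluz
4. b -> p, d -> t, g -> k, v -> f, z -> s / _ #: fires at position(s) 18: geseigaladadamelus
surface: geseigaladadamelus

cell NUM=ol, POLE=mi, GRD=vo, CLASS=ma:
underlying: ge-seiglat-dme-lu-ll
1. 0 -> i / C _ C #: inserts after position(s) 15: geseiglatdmelulil
2. f -> v, k -> g, s -> z, t -> d / _ Z: fires at position(s) 9: geseigladdmelulil
3. 0 -> a / C _ C: inserts after position(s) 6, 9, 10: geseigaladadamelulil
4. b -> p, d -> t, g -> k, v -> f, z -> s / _ #: no change
surface: geseigaladadamelulil

cell NUM=ol, POLE=mi, GRD=ne, CLASS=ma:
underlying: ge-seiglat-dme-lu-de
1. 0 -> i / C _ C #: no change
2. f -> v, k -> g, s -> z, t -> d / _ Z: fires at position(s) 9: geseigladdmelude
3. 0 -> a / C _ C: inserts after position(s) 6, 9, 10: geseigaladadamelude
4. b -> p, d -> t, g -> k, v -> f, z -> s / _ #: no change
surface: geseigaladadamelude


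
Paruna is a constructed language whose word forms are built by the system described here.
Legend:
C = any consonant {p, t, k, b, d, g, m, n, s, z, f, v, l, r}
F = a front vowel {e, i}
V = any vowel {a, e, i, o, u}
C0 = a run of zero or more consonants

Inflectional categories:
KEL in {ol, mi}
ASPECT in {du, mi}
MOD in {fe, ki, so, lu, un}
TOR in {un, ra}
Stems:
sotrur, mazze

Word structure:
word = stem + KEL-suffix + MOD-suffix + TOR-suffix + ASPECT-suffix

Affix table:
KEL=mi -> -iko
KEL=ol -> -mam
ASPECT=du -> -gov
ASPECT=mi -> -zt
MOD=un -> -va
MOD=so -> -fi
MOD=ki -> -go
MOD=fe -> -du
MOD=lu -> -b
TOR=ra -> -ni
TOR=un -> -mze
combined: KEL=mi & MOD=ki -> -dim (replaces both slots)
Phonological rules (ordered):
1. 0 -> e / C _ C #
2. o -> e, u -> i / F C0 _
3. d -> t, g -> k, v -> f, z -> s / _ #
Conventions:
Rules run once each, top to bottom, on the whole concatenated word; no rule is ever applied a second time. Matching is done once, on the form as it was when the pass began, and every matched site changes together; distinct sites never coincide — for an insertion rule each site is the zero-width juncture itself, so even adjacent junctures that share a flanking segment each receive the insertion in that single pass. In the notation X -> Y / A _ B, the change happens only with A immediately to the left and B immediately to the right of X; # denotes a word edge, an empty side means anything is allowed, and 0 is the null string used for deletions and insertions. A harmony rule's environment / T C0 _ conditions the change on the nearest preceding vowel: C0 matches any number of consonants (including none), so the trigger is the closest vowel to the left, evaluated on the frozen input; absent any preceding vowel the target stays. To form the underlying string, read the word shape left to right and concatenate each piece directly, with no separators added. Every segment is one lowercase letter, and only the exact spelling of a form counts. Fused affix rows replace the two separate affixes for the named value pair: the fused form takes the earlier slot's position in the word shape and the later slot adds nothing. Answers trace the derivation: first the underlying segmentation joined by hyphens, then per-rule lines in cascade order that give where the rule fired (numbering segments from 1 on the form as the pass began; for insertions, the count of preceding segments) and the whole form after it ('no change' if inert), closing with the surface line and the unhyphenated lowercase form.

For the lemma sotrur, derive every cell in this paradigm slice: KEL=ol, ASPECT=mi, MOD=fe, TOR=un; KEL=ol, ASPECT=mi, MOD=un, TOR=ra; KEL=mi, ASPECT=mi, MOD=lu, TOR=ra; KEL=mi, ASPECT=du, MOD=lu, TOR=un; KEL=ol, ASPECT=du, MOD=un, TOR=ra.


cell KEL=ol, ASPECT=mi, MOD=fe, TOR=un:
underlying: sotrur-mam-du-mze-zt
1. 0 -> e / C _ C #: inserts after position(s) 15: sotrurmamdumzezet
2. o -> e, u -> i / F C0 _: no change
3. d -> t, g -> k, v -> f, z -> s / _ #: no change
surface: sotrurmamdumzezet

cell KEL=ol, ASPECT=mi, MOD=un, TOR=ra:
underlying: sotrur-mam-va-ni-zt
1. 0 -> e / C _ C #: inserts after position(s) 14: sotrurmamvanizet
2. o -> e, u -> i / F C0 _: no change
3. d -> t, g -> k, v -> f, z -> s / _ #: no change
surface: sotrurmamvanizet

cell KEL=mi, ASPECT=mi, MOD=lu, TOR=ra:
underlying: sotrur-iko-b-ni-zt
1. 0 -> e / C _ C #: inserts after position(s) 13: sotrurikobnizet
2. o -> e, u -> i / F C0 _: fires at position(s) 9: sotrurikebnizet
3. d -> t, g -> k, v -> f, z -> s / _ #: no change
surface: sotrurikebnizet

cell KEL=mi, ASPECT=du, MOD=lu, TOR=un:
underlying: sotrur-iko-b-mze-gov
1. 0 -> e / C _ C #: no change
2. o -> e, u -> i / F C0 _: fires at position(s) 9, 15: sotrurikebmzegev
3. d -> t, g -> k, v -> f, z -> s / _ #: fires at position(s) 16: sotrurikebmzegef
surface: sotrurikebmzegef

cell KEL=ol, ASPECT=du, MOD=un, TOR=ra:
underlying: sotrur-mam-va-ni-gov
1. 0 -> e / C _ C #: no change
2. o -> e, u -> i / F C0 _: fires at position(s) 15: sotrurmamvanigev
3. d -> t, g -> k, v -> f, z -> s / _ #: fires at position(s) 16: sotrurmamvanigef
surface: sotrurmamvanigef


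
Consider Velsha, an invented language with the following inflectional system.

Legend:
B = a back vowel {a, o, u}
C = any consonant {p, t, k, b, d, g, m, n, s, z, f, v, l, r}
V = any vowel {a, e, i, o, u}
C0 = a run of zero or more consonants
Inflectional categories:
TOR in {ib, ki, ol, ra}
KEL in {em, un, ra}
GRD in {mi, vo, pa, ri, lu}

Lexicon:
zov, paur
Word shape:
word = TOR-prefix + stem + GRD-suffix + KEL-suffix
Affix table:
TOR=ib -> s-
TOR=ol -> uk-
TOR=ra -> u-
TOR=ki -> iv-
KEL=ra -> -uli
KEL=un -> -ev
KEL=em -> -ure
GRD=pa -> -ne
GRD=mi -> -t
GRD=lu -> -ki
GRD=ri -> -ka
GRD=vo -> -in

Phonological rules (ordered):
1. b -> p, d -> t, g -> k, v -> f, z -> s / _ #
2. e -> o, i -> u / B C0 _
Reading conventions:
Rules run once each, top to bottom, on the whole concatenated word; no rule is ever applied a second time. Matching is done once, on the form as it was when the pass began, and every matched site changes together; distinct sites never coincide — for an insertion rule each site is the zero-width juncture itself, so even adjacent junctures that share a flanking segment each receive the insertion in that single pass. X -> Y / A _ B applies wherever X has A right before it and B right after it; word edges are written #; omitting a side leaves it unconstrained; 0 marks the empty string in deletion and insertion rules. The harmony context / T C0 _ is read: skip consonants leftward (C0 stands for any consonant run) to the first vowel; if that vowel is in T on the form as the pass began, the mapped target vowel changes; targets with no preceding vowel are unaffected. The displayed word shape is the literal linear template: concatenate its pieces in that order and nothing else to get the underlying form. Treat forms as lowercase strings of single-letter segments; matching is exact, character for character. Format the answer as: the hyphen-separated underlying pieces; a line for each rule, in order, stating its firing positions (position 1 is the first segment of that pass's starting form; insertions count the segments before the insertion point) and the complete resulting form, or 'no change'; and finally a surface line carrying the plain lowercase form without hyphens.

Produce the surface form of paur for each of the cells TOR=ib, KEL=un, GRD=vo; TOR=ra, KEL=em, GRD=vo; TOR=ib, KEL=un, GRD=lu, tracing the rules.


cell TOR=ib, KEL=un, GRD=vo:
underlying: s-paur-in-ev
1. b -> p, d -> t, g -> k, v -> f, z -> s / _ #: fires at position(s) 9: spaurinef
2. e -> o, i -> u / B C0 _: fires at position(s) 6: spaurunef
surface: spaurunef

cell TOR=ra, KEL=em, GRD=vo:
underlying: u-paur-in-ure
1. b -> p, d -> t, g -> k, v -> f, z -> s / _ #: no change
2. e -> o, i -> u / B C0 _: fires at position(s) 6, 10: upaurunuro
surface: upaurunuro

cell TOR=ib, KEL=un, GRD=lu:
underlying: s-paur-ki-ev
1. b -> p, d -> t, g -> k, v -> f, z -> s / _ #: fires at position(s) 9: spaurkief
2. e -> o, i -> u / B C0 _: fires at position(s) 7: spaurkuef
surface: spaurkuef


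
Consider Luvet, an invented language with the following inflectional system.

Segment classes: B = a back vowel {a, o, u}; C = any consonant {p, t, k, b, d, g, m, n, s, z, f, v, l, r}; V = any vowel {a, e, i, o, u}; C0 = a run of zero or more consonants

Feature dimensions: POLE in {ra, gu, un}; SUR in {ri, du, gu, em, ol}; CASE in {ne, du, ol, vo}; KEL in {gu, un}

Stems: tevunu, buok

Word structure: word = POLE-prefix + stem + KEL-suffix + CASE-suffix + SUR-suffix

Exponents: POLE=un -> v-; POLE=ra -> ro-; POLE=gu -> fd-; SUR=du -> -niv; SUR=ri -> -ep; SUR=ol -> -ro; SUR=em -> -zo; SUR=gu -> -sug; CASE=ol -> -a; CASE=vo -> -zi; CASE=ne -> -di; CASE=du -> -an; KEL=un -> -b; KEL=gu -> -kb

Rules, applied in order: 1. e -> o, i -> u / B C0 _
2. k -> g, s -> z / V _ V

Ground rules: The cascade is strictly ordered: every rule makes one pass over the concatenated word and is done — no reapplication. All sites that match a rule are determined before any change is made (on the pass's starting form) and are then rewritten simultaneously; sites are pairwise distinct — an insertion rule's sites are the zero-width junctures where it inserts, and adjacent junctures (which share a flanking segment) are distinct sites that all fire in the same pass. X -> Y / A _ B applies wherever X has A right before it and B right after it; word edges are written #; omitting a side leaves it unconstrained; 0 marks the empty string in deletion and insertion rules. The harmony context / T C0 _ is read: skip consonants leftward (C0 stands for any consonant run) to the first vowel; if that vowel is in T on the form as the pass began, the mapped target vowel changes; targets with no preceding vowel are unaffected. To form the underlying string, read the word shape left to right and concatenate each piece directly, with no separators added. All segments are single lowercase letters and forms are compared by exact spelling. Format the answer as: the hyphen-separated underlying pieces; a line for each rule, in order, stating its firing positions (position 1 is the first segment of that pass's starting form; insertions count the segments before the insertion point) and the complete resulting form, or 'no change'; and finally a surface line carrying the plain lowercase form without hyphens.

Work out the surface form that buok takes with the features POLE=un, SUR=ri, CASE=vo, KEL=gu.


underlying: v-buok-kb-zi-ep
1. e -> o, i -> u / B C0 _: fires at position(s) 9: vbuokkbzuep
2. k -> g, s -> z / V _ V: no change
surface: vbuokkbzuep


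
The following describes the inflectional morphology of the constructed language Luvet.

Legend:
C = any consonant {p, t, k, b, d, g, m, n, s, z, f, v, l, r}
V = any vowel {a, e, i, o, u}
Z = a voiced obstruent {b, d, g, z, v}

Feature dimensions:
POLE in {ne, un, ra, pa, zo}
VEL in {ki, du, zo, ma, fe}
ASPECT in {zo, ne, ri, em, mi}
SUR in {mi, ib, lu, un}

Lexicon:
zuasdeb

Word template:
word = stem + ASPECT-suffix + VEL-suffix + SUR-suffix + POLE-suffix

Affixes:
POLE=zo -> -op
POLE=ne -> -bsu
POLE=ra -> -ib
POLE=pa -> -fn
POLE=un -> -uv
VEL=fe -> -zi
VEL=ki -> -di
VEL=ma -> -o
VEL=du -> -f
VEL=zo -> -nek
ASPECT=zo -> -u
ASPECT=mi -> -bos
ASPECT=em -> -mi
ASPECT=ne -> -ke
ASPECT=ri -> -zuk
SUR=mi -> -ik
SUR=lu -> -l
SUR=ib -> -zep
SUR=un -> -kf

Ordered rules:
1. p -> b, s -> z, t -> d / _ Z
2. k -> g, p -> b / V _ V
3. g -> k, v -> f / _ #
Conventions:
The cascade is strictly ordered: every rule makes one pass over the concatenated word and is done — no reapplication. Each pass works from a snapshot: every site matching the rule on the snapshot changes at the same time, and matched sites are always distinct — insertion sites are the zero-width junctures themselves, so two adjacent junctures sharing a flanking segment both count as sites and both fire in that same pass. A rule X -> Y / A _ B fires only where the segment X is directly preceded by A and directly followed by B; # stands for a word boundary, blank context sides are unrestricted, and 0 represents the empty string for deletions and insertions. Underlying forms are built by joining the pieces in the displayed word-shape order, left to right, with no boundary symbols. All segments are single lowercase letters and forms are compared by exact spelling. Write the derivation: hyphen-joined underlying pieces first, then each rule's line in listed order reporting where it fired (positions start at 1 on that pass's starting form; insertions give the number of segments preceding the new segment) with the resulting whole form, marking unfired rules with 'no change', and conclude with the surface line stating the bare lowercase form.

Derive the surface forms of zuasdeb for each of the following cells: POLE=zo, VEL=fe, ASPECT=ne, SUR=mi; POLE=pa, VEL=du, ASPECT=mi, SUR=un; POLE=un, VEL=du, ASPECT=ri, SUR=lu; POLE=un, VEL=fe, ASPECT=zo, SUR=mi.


cell POLE=zo, VEL=fe, ASPECT=ne, SUR=mi:
underlying: zuasdeb-ke-zi-ik-op
1. p -> b, s -> z, t -> d / _ Z: fires at position(s) 4: zuazdebkeziikop
2. k -> g, p -> b / V _ V: fires at position(s) 13: zuazdebkeziigop
3. g -> k, v -> f / _ #: no change
surface: zuazdebkeziigop

cell POLE=pa, VEL=du, ASPECT=mi, SUR=un:
underlying: zuasdeb-bos-f-kf-fn
1. p -> b, s -> z, t -> d / _ Z: fires at position(s) 4: zuazdebbosfkffn
2. k -> g, p -> b / V _ V: no change
3. g -> k, v -> f / _ #: no change
surface: zuazdebbosfkffn

cell POLE=un, VEL=du, ASPECT=ri, SUR=lu:
underlying: zuasdeb-zuk-f-l-uv
1. p -> b, s -> z, t -> d / _ Z: fires at position(s) 4: zuazdebzukfluv
2. k -> g, p -> b / V _ V: no change
3. g -> k, v -> f / _ #: fires at position(s) 14: zuazdebzukfluf
surface: zuazdebzukfluf

cell POLE=un, VEL=fe, ASPECT=zo, SUR=mi:
underlying: zuasdeb-u-zi-ik-uv
1. p -> b, s -> z, t -> d / _ Z: fires at position(s) 4: zuazdebuziikuv
2. k -> g, p -> b / V _ V: fires at position(s) 12: zuazdebuziiguv
3. g -> k, v -> f / _ #: fires at position(s) 14: zuazdebuziiguf
surface: zuazdebuziiguf


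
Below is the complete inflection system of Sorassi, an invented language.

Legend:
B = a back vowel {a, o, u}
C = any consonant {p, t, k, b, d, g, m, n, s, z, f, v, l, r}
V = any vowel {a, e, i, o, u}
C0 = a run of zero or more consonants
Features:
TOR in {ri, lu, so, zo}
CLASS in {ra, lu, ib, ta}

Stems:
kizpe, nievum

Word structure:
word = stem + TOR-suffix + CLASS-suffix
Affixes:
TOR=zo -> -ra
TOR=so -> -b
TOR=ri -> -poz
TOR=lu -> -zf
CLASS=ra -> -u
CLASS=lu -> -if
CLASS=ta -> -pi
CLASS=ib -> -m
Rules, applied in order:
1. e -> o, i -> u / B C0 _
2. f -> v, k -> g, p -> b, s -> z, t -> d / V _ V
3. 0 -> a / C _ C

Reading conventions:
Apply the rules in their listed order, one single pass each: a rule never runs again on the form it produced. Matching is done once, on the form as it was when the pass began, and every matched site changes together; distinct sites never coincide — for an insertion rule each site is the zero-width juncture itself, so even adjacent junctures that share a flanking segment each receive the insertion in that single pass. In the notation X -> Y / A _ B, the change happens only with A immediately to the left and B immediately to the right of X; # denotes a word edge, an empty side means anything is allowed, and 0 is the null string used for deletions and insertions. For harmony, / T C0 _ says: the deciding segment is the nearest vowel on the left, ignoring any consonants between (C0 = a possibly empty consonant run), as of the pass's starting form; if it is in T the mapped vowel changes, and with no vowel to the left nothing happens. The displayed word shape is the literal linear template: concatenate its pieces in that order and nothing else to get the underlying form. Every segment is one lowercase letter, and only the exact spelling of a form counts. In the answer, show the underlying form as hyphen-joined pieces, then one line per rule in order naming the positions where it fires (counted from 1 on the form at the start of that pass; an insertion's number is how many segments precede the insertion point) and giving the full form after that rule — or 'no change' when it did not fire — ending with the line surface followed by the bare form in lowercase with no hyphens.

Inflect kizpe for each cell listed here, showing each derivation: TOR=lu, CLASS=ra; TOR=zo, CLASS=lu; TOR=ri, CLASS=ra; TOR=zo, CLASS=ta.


cell TOR=lu, CLASS=ra:
underlying: kizpe-zf-u
1. e -> o, i -> u / B C0 _: no change
2. f -> v, k -> g, p -> b, s -> z, t -> d / V _ V: no change
3. 0 -> a / C _ C: inserts after position(s) 3, 6: kizapezafu
surface: kizapezafu

cell TOR=zo, CLASS=lu:
underlying: kizpe-ra-if
1. e -> o, i -> u / B C0 _: fires at position(s) 8: kizperauf
2. f -> v, k -> g, p -> b, s -> z, t -> d / V _ V: no change
3. 0 -> a / C _ C: inserts after position(s) 3: kizaperauf
surface: kizaperauf

cell TOR=ri, CLASS=ra:
underlying: kizpe-poz-u
1. e -> o, i -> u / B C0 _: no change
2. f -> v, k -> g, p -> b, s -> z, t -> d / V _ V: fires at position(s) 6: kizpebozu
3. 0 -> a / C _ C: inserts after position(s) 3: kizapebozu
surface: kizapebozu

cell TOR=zo, CLASS=ta:
underlying: kizpe-ra-pi
1. e -> o, i -> u / B C0 _: fires at position(s) 9: kizperapu
2. f -> v, k -> g, p -> b, s -> z, t -> d / V _ V: fires at position(s) 8: kizperabu
3. 0 -> a / C _ C: inserts after position(s) 3: kizaperabu
surface: kizaperabu


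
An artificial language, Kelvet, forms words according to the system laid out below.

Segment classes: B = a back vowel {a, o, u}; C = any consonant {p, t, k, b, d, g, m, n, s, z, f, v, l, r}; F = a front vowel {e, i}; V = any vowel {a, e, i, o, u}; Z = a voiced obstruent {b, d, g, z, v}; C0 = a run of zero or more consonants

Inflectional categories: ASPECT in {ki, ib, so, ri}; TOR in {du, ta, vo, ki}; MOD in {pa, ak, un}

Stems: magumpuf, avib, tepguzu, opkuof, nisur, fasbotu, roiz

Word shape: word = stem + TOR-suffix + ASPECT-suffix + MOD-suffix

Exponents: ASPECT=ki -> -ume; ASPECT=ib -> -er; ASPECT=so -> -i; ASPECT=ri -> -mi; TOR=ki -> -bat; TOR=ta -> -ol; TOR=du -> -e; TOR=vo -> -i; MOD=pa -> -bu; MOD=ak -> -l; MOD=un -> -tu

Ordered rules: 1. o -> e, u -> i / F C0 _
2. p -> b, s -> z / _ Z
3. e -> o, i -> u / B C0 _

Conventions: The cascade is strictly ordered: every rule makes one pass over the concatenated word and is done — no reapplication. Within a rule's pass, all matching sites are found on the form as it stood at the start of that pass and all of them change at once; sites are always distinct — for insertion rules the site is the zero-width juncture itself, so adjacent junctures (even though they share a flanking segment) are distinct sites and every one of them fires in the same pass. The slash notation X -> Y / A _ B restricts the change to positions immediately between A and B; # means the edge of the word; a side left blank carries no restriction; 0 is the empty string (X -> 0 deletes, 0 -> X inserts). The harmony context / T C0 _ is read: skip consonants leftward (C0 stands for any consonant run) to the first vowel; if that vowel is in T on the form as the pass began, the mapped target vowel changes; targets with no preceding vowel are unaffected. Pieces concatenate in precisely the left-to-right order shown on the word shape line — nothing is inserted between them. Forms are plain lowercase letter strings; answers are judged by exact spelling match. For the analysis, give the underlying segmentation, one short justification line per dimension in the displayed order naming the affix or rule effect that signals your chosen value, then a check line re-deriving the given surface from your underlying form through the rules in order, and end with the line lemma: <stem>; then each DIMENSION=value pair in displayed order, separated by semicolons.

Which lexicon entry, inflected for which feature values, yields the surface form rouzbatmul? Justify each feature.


underlying: roiz-bat-mi-l
ASPECT=ri - signalled by the affix -mi
TOR=ki - signalled by the affix -bat
MOD=ak - signalled by the affix -l
check: roizbatmil -> roizbatmil -> roizbatmil -> rouzbatmul
lemma: roiz; ASPECT=ri; TOR=ki; MOD=ak


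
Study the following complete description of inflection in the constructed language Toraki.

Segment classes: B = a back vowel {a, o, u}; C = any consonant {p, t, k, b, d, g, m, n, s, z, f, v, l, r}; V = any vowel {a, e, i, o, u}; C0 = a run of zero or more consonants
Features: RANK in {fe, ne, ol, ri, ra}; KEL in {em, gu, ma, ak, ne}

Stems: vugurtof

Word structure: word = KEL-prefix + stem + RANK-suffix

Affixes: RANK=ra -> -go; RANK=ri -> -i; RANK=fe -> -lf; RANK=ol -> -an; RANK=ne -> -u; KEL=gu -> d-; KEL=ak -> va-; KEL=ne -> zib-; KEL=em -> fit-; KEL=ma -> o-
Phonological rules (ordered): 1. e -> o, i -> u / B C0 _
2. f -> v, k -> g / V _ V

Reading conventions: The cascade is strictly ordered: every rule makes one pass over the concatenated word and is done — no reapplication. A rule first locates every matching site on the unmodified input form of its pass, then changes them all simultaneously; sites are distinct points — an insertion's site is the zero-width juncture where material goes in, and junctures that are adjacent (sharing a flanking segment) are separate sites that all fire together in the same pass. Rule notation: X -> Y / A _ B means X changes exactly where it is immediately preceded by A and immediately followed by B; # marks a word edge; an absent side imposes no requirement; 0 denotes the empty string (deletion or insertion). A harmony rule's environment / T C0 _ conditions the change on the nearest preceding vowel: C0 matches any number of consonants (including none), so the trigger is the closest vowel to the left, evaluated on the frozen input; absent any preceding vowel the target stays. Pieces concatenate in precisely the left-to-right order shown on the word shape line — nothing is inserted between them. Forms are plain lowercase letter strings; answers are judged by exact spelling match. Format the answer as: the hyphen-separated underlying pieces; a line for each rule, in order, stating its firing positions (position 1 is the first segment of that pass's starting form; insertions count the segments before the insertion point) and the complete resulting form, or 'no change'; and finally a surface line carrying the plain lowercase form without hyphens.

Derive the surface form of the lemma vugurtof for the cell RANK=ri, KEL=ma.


underlying: o-vugurtof-i
1. e -> o, i -> u / B C0 _: fires at position(s) 10: ovugurtofu
2. f -> v, k -> g / V _ V: fires at position(s) 9: ovugurtovu
surface: ovugurtovu


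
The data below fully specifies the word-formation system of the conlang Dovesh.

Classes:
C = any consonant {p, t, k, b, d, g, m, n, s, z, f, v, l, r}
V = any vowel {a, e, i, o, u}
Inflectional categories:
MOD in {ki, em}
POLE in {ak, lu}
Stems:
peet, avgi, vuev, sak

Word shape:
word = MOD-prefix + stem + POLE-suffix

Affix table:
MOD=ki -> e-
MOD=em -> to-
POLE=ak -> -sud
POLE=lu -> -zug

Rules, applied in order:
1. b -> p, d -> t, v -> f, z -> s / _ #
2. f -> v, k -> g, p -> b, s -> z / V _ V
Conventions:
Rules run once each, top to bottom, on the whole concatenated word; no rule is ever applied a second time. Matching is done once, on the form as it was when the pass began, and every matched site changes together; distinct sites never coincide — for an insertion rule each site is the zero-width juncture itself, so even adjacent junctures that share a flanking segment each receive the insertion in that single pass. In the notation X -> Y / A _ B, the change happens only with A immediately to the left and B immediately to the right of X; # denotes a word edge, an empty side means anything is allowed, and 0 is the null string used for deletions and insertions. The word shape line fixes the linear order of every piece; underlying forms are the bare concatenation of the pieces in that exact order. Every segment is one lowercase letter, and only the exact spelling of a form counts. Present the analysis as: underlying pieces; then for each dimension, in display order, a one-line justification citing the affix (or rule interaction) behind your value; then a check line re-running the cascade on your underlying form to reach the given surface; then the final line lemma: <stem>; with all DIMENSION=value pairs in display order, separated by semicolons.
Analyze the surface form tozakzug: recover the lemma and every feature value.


underlying: to-sak-zug
MOD=em - signalled by the affix to-
POLE=lu - signalled by the affix -zug
check: tosakzug -> tosakzug -> tozakzug
lemma: sak; MOD=em; POLE=lu
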